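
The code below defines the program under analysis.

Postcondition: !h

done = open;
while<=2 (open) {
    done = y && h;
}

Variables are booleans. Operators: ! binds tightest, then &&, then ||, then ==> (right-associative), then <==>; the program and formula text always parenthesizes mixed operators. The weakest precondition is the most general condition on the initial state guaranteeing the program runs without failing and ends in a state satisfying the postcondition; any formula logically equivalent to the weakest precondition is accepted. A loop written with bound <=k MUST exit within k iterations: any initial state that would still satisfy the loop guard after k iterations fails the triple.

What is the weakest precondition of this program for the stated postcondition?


Working backward. After the program, !h must hold.
Before the loop (bound <=2), unroll the exhaustion recursion (WP_0 = exit-now case; WP_j = one more guarded iteration, up to j = 2):
  WP_0: (!open) && (!h)
  WP_1: (open ==> ((!open) && (!h))) && ((!open) ==> (!h))
  WP_2: (open ==> ((open ==> ((!open) && (!h))) && ((!open) ==> (!h)))) && ((!open) ==> (!h))
So before the loop: (open ==> ((open ==> ((!open) && (!h))) && ((!open) ==> (!h)))) && ((!open) ==> (!h))
Before done := open: (open ==> ((open ==> ((!open) && (!h))) && ((!open) ==> (!h)))) && ((!open) ==> (!h))
Answer: WP = (open ==> ((open ==> ((!open) && (!h))) && ((!open) ==> (!h)))) && ((!open) ==> (!h))


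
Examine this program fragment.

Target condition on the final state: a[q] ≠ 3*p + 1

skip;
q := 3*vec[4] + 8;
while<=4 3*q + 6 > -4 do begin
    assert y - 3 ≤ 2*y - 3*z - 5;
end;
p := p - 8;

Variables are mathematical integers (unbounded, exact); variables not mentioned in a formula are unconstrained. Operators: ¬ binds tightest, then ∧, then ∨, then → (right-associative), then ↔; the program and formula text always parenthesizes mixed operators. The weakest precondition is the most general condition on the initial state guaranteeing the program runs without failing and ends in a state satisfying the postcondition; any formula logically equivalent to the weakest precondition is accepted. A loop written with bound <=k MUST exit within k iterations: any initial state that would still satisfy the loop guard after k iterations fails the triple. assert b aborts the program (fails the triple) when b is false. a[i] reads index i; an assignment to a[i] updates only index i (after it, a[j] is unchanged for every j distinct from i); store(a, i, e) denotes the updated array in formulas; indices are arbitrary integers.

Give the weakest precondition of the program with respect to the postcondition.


Working backward. After the program, a[q] ≠ 3*p + 1 must hold.
Before p := p - 8: a[q] ≠ 3*p - 23
Before the loop (bound <=4), unroll the exhaustion recursion (WP_0 = exit-now case; WP_j = one more guarded iteration, up to j = 4):
  WP_0: (¬(3*q > -10)) ∧ a[q] ≠ 3*p - 23
  WP_1: (3*q > -10 → (3*z ≤ y - 2 ∧ (¬(3*q > -10)) ∧ a[q] ≠ 3*p - 23)) ∧ ((¬(3*q > -10)) → a[q] ≠ 3*p - 23)
  WP_2: (3*q > -10 → (3*z ≤ y - 2 ∧ (3*q > -10 → (3*z ≤ y - 2 ∧ (¬(3*q > -10)) ∧ a[q] ≠ 3*p - 23)) ∧ ((¬(3*q > -10)) → a[q] ≠ 3*p - 23))) ∧ ((¬(3*q > -10)) → a[q] ≠ 3*p - 23)
  WP_3: (3*q > -10 → (3*z ≤ y - 2 ∧ (3*q > -10 → (3*z ≤ y - 2 ∧ (3*q > -10 → (3*z ≤ y - 2 ∧ (¬(3*q > -10)) ∧ a[q] ≠ 3*p - 23)) ∧ ((¬(3*q > -10)) → a[q] ≠ 3*p - 23))) ∧ ((¬(3*q > -10)) → a[q] ≠ 3*p - 23))) ∧ ((¬(3*q > -10)) → a[q] ≠ 3*p - 23)
  WP_4: (3*q > -10 → (3*z ≤ y - 2 ∧ (3*q > -10 → (3*z ≤ y - 2 ∧ (3*q > -10 → (3*z ≤ y - 2 ∧ (3*q > -10 → (3*z ≤ y - 2 ∧ (¬(3*q > -10)) ∧ a[q] ≠ 3*p - 23)) ∧ ((¬(3*q > -10)) → a[q] ≠ 3*p - 23))) ∧ ((¬(3*q > -10)) → a[q] ≠ 3*p - 23))) ∧ ((¬(3*q > -10)) → a[q] ≠ 3*p - 23))) ∧ ((¬(3*q > -10)) → a[q] ≠ 3*p - 23)
So before the loop: (3*q > -10 → (3*z ≤ y - 2 ∧ (3*q > -10 → (3*z ≤ y - 2 ∧ (3*q > -10 → (3*z ≤ y - 2 ∧ (3*q > -10 → (3*z ≤ y - 2 ∧ (¬(3*q > -10)) ∧ a[q] ≠ 3*p - 23)) ∧ ((¬(3*q > -10)) → a[q] ≠ 3*p - 23))) ∧ ((¬(3*q > -10)) → a[q] ≠ 3*p - 23))) ∧ ((¬(3*q > -10)) → a[q] ≠ 3*p - 23))) ∧ ((¬(3*q > -10)) → a[q] ≠ 3*p - 23)
Before q := 3*vec[4] + 8: (9*vec[4] > -34 → (3*z ≤ y - 2 ∧ (9*vec[4] > -34 → (3*z ≤ y - 2 ∧ (9*vec[4] > -34 → (3*z ≤ y - 2 ∧ (9*vec[4] > -34 → (3*z ≤ y - 2 ∧ (¬(9*vec[4] > -34)) ∧ a[3*vec[4] + 8] ≠ 3*p - 23)) ∧ ((¬(9*vec[4] > -34)) → a[3*vec[4] + 8] ≠ 3*p - 23))) ∧ ((¬(9*vec[4] > -34)) → a[3*vec[4] + 8] ≠ 3*p - 23))) ∧ ((¬(9*vec[4] > -34)) → a[3*vec[4] + 8] ≠ 3*p - 23))) ∧ ((¬(9*vec[4] > -34)) → a[3*vec[4] + 8] ≠ 3*p - 23)
Before skip: (9*vec[4] > -34 → (3*z ≤ y - 2 ∧ (9*vec[4] > -34 → (3*z ≤ y - 2 ∧ (9*vec[4] > -34 → (3*z ≤ y - 2 ∧ (9*vec[4] > -34 → (3*z ≤ y - 2 ∧ (¬(9*vec[4] > -34)) ∧ a[3*vec[4] + 8] ≠ 3*p - 23)) ∧ ((¬(9*vec[4] > -34)) → a[3*vec[4] + 8] ≠ 3*p - 23))) ∧ ((¬(9*vec[4] > -34)) → a[3*vec[4] + 8] ≠ 3*p - 23))) ∧ ((¬(9*vec[4] > -34)) → a[3*vec[4] + 8] ≠ 3*p - 23))) ∧ ((¬(9*vec[4] > -34)) → a[3*vec[4] + 8] ≠ 3*p - 23)
Answer: WP = (9*vec[4] > -34 → (3*z ≤ y - 2 ∧ (9*vec[4] > -34 → (3*z ≤ y - 2 ∧ (9*vec[4] > -34 → (3*z ≤ y - 2 ∧ (9*vec[4] > -34 → (3*z ≤ y - 2 ∧ (¬(9*vec[4] > -34)) ∧ a[3*vec[4] + 8] ≠ 3*p - 23)) ∧ ((¬(9*vec[4] > -34)) → a[3*vec[4] + 8] ≠ 3*p - 23))) ∧ ((¬(9*vec[4] > -34)) → a[3*vec[4] + 8] ≠ 3*p - 23))) ∧ ((¬(9*vec[4] > -34)) → a[3*vec[4] + 8] ≠ 3*p - 23))) ∧ ((¬(9*vec[4] > -34)) → a[3*vec[4] + 8] ≠ 3*p - 23)


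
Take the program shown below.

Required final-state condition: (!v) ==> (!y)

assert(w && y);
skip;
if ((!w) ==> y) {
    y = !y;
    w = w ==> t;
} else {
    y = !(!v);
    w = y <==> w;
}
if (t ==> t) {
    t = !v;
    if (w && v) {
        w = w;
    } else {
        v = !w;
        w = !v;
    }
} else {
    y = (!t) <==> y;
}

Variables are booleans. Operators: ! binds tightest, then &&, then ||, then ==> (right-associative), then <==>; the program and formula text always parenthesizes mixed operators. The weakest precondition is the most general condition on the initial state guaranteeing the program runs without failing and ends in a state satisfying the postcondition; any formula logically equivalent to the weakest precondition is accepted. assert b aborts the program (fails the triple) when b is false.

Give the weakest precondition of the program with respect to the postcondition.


Working backward. After the program, (!v) ==> (!y) must hold.
Then branch requires ((w && v) ==> ((!v) ==> (!y))) && ((!(w && v)) ==> (w ==> (!y))); else branch requires (!v) ==> (!((!t) <==> y)).
Before the if: ((w && v) ==> ((!v) ==> (!y))) && ((!(w && v)) ==> (w ==> (!y)))
Then branch requires (((w ==> t) && v) ==> ((!v) ==> y)) && ((!((w ==> t) && v)) ==> ((w ==> t) ==> y)); else branch requires (!((v <==> w) && v)) ==> ((v <==> w) ==> (!v)).
Before the if: (((!w) ==> y) ==> ((((w ==> t) && v) ==> ((!v) ==> y)) && ((!((w ==> t) && v)) ==> ((w ==> t) ==> y)))) && ((!((!w) ==> y)) ==> ((!((v <==> w) && v)) ==> ((v <==> w) ==> (!v))))
Before skip: (((!w) ==> y) ==> ((((w ==> t) && v) ==> ((!v) ==> y)) && ((!((w ==> t) && v)) ==> ((w ==> t) ==> y)))) && ((!((!w) ==> y)) ==> ((!((v <==> w) && v)) ==> ((v <==> w) ==> (!v))))
Before assert w && y: w && y && (((!w) ==> y) ==> ((((w ==> t) && v) ==> ((!v) ==> y)) && ((!((w ==> t) && v)) ==> ((w ==> t) ==> y)))) && ((!((!w) ==> y)) ==> ((!((v <==> w) && v)) ==> ((v <==> w) ==> (!v))))
Answer: WP = w && y && (((!w) ==> y) ==> ((((w ==> t) && v) ==> ((!v) ==> y)) && ((!((w ==> t) && v)) ==> ((w ==> t) ==> y)))) && ((!((!w) ==> y)) ==> ((!((v <==> w) && v)) ==> ((v <==> w) ==> (!v))))


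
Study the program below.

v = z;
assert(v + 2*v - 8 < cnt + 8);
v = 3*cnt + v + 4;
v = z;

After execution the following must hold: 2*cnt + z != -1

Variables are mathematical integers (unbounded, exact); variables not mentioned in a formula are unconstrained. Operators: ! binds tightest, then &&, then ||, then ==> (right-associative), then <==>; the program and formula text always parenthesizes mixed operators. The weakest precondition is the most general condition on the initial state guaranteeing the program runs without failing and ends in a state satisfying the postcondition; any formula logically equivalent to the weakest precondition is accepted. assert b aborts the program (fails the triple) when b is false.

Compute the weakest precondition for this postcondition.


Working backward. After the program, 2*cnt + z != -1 must hold.
Before v := z: 2*cnt + z != -1
Before v := 3*cnt + v + 4: 2*cnt + z != -1
Before assert v + 2*v - 8 < cnt + 8: 3*v < cnt + 16 && 2*cnt + z != -1
Before v := z: 3*z < cnt + 16 && 2*cnt + z != -1
Answer: WP = 3*z < cnt + 16 && 2*cnt + z != -1


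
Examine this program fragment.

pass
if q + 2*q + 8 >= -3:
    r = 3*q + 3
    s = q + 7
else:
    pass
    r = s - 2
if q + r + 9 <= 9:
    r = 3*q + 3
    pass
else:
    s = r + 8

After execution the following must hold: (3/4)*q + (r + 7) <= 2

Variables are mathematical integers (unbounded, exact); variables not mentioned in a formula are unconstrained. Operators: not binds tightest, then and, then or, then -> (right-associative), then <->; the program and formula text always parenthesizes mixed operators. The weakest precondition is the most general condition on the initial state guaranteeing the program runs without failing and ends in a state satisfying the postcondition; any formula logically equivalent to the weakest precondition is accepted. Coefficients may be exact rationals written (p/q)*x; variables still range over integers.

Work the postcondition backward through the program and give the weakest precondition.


Working backward. After the program, the postcondition (3/4)*q + (r + 7) <= 2 must hold; in canonical form it is (3/4)*q + r <= -5.
Then branch requires (15/4)*q <= -8; else branch requires (3/4)*q + r <= -5.
Before the if: (q + r <= 0 -> (15/4)*q <= -8) and ((not (q + r <= 0)) -> (3/4)*q + r <= -5)
Then branch requires (4*q <= -3 -> (15/4)*q <= -8) and ((not (4*q <= -3)) -> (15/4)*q <= -8); else branch requires (q + s <= 2 -> (15/4)*q <= -8) and ((not (q + s <= 2)) -> (3/4)*q + s <= -3).
Before the if: (3*q >= -11 -> ((4*q <= -3 -> (15/4)*q <= -8) and ((not (4*q <= -3)) -> (15/4)*q <= -8))) and ((not (3*q >= -11)) -> ((q + s <= 2 -> (15/4)*q <= -8) and ((not (q + s <= 2)) -> (3/4)*q + s <= -3)))
Before skip: (3*q >= -11 -> ((4*q <= -3 -> (15/4)*q <= -8) and ((not (4*q <= -3)) -> (15/4)*q <= -8))) and ((not (3*q >= -11)) -> ((q + s <= 2 -> (15/4)*q <= -8) and ((not (q + s <= 2)) -> (3/4)*q + s <= -3)))
Answer: WP = (3*q >= -11 -> ((4*q <= -3 -> (15/4)*q <= -8) and ((not (4*q <= -3)) -> (15/4)*q <= -8))) and ((not (3*q >= -11)) -> ((q + s <= 2 -> (15/4)*q <= -8) and ((not (q + s <= 2)) -> (3/4)*q + s <= -3)))


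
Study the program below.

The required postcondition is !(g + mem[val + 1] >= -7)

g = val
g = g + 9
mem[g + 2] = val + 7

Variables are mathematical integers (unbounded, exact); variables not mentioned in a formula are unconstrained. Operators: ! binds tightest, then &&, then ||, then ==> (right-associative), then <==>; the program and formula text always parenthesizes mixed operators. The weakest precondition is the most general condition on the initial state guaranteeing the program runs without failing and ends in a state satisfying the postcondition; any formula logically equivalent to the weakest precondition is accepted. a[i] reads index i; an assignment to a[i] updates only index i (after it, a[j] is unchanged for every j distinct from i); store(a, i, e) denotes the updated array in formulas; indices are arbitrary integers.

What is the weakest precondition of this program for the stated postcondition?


Working backward. After the program, the postcondition !(g + mem[val + 1] >= -7) must hold; in canonical form it is !(mem[val + 1] + g >= -7).
Before mem[g + 2] := val + 7: !(store(mem, g + 2, val + 7)[val + 1] + g >= -7)
Before g := g + 9: !(store(mem, g + 11, val + 7)[val + 1] + g >= -16)
Before g := val: !(store(mem, val + 11, val + 7)[val + 1] + val >= -16)
Answer: WP = !(store(mem, val + 11, val + 7)[val + 1] + val >= -16)


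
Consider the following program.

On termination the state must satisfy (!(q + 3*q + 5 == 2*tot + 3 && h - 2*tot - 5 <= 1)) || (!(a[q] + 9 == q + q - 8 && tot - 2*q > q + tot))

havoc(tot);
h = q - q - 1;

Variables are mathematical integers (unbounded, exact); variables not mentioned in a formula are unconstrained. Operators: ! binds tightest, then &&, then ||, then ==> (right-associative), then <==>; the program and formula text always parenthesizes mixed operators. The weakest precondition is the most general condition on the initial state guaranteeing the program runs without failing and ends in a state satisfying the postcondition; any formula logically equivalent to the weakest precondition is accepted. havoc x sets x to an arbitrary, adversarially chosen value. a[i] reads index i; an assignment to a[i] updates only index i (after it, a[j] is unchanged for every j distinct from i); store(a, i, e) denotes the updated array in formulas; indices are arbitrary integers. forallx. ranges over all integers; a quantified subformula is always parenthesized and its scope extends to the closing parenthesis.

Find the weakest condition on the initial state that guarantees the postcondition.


Working backward. After the program, the postcondition (!(q + 3*q + 5 == 2*tot + 3 && h - 2*tot - 5 <= 1)) || (!(a[q] + 9 == q + q - 8 && tot - 2*q > q + tot)) must hold; in canonical form it is (!(4*q == 2*tot - 2 && h <= 2*tot + 6)) || (!(a[q] == 2*q - 17 && 3*q < 0)).
Before h := q - q - 1: (!(4*q == 2*tot - 2 && 2*tot >= -7)) || (!(a[q] == 2*q - 17 && 3*q < 0))
Before havoc tot: forall tot_1. ((!(4*q == 2*tot_1 - 2 && 2*tot_1 >= -7)) || (!(a[q] == 2*q - 17 && 3*q < 0)))
Answer: WP = forall tot_1. ((!(4*q == 2*tot_1 - 2 && 2*tot_1 >= -7)) || (!(a[q] == 2*q - 17 && 3*q < 0)))


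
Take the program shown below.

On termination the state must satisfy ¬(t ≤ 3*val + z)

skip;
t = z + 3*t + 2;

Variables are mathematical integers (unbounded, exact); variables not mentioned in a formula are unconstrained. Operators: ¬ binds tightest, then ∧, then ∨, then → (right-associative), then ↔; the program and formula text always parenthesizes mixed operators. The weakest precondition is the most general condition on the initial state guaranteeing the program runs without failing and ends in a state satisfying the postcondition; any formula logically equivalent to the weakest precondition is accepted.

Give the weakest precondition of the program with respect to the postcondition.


Working backward. After the program, ¬(t ≤ 3*val + z) must hold.
Before t := z + 3*t + 2: ¬(3*t ≤ 3*val - 2)
Before skip: ¬(3*t ≤ 3*val - 2)
Answer: WP = ¬(3*t ≤ 3*val - 2)


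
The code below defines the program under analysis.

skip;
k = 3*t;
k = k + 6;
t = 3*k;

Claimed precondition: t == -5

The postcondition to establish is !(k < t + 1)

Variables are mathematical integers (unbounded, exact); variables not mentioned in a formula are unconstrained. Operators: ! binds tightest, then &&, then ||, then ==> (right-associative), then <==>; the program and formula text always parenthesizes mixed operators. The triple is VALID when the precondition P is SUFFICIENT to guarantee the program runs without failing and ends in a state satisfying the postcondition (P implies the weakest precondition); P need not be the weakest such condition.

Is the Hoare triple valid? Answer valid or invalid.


Working backward. After the program, !(k < t + 1) must hold.
Before t := 3*k: !(2*k > -1)
Before k := k + 6: !(2*k > -13)
Before k := 3*t: !(6*t > -13)
Before skip: !(6*t > -13)
The weakest precondition is !(6*t > -13).
Check whether t == -5 implies it.
Every state satisfying the precondition satisfies the weakest precondition: the implication holds.
Answer: valid


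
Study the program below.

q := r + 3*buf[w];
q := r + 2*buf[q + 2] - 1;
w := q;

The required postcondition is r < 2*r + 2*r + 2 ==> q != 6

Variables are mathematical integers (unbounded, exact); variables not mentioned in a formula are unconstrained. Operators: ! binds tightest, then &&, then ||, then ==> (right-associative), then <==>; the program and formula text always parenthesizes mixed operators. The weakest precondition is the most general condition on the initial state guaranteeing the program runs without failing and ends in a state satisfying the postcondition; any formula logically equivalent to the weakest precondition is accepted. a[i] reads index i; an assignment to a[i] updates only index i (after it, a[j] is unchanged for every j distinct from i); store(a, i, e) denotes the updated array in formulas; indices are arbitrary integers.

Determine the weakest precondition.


Working backward. After the program, the postcondition r < 2*r + 2*r + 2 ==> q != 6 must hold; in canonical form it is 3*r > -2 ==> q != 6.
Before w := q: 3*r > -2 ==> q != 6
Before q := r + 2*buf[q + 2] - 1: 3*r > -2 ==> 2*buf[q + 2] + r != 7
Before q := r + 3*buf[w]: 3*r > -2 ==> 2*buf[3*buf[w] + r + 2] + r != 7
Answer: WP = 3*r > -2 ==> 2*buf[3*buf[w] + r + 2] + r != 7


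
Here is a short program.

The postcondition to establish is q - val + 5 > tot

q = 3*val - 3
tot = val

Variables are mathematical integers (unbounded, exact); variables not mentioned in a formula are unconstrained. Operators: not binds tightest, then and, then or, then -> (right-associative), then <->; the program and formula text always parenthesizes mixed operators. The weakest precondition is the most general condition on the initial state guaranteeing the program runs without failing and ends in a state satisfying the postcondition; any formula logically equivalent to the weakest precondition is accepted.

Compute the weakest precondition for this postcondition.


Working backward. After the program, the postcondition q - val + 5 > tot must hold; in canonical form it is q > tot + val - 5.
Before tot := val: q > 2*val - 5
Before q := 3*val - 3: val > -2
Answer: WP = val > -2


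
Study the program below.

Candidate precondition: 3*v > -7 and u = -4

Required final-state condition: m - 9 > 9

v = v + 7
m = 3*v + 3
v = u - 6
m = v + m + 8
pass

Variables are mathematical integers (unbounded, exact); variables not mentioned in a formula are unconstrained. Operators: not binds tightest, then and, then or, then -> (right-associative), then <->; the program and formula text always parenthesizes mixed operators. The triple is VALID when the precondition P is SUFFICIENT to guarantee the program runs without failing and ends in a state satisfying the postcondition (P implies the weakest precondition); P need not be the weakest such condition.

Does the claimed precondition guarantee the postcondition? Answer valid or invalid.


Working backward. After the program, the postcondition m - 9 > 9 must hold; in canonical form it is m > 18.
Before skip: m > 18
Before m := v + m + 8: m + v > 10
Before v := u - 6: m + u > 16
Before m := 3*v + 3: u + 3*v > 13
Before v := v + 7: u + 3*v > -8
The weakest precondition is u + 3*v > -8.
Check whether 3*v > -7 and u = -4 implies it.
Countermodel: at the initial state u = -4, v = -2, the precondition holds but the weakest precondition fails.
Answer: invalid


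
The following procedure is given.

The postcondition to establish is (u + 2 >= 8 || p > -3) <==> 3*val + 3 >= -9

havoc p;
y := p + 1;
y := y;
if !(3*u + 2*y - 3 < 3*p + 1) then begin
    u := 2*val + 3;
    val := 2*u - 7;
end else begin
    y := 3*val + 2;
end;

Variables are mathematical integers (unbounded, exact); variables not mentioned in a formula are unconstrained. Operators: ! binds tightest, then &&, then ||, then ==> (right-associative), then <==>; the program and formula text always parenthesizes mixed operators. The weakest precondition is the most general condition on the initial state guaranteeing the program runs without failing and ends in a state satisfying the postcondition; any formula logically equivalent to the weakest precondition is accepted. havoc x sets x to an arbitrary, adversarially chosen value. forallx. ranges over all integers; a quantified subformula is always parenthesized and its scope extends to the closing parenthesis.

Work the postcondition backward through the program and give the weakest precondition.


Working backward. After the program, the postcondition (u + 2 >= 8 || p > -3) <==> 3*val + 3 >= -9 must hold; in canonical form it is (u >= 6 || p > -3) <==> 3*val >= -12.
Then branch requires (2*val >= 3 || p > -3) <==> 12*val >= -9; else branch requires (u >= 6 || p > -3) <==> 3*val >= -12.
Before the if: ((!(3*u + 2*y < 3*p + 4)) ==> ((2*val >= 3 || p > -3) <==> 12*val >= -9)) && (3*u + 2*y < 3*p + 4 ==> ((u >= 6 || p > -3) <==> 3*val >= -12))
Before y := y: ((!(3*u + 2*y < 3*p + 4)) ==> ((2*val >= 3 || p > -3) <==> 12*val >= -9)) && (3*u + 2*y < 3*p + 4 ==> ((u >= 6 || p > -3) <==> 3*val >= -12))
Before y := p + 1: ((!(3*u < p + 2)) ==> ((2*val >= 3 || p > -3) <==> 12*val >= -9)) && (3*u < p + 2 ==> ((u >= 6 || p > -3) <==> 3*val >= -12))
Before havoc p: forall p_1. (((!(3*u < p_1 + 2)) ==> ((2*val >= 3 || p_1 > -3) <==> 12*val >= -9)) && (3*u < p_1 + 2 ==> ((u >= 6 || p_1 > -3) <==> 3*val >= -12)))
Answer: WP = forall p_1. (((!(3*u < p_1 + 2)) ==> ((2*val >= 3 || p_1 > -3) <==> 12*val >= -9)) && (3*u < p_1 + 2 ==> ((u >= 6 || p_1 > -3) <==> 3*val >= -12)))


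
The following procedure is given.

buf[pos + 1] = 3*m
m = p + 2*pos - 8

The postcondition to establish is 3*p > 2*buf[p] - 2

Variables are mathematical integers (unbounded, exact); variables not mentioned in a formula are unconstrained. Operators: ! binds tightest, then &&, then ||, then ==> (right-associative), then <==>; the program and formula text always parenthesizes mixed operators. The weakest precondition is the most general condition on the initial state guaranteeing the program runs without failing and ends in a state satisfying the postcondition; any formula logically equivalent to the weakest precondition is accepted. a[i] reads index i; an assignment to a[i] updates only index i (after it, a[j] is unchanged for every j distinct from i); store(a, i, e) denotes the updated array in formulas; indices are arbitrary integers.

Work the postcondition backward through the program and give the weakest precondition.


Working backward. After the program, 3*p > 2*buf[p] - 2 must hold.
Before m := p + 2*pos - 8: 3*p > 2*buf[p] - 2
Before buf[pos + 1] := 3*m: 3*p > 2*store(buf, pos + 1, 3*m)[p] - 2
Answer: WP = 3*p > 2*store(buf, pos + 1, 3*m)[p] - 2


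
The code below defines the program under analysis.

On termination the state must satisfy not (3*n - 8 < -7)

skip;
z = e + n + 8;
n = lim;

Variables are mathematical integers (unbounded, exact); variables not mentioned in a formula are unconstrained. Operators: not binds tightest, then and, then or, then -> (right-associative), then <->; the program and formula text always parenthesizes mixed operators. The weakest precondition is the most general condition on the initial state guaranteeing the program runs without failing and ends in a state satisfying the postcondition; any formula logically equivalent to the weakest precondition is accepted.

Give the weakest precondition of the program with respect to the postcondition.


Working backward. After the program, the postcondition not (3*n - 8 < -7) must hold; in canonical form it is not (3*n < 1).
Before n := lim: not (3*lim < 1)
Before z := e + n + 8: not (3*lim < 1)
Before skip: not (3*lim < 1)
Answer: WP = not (3*lim < 1)


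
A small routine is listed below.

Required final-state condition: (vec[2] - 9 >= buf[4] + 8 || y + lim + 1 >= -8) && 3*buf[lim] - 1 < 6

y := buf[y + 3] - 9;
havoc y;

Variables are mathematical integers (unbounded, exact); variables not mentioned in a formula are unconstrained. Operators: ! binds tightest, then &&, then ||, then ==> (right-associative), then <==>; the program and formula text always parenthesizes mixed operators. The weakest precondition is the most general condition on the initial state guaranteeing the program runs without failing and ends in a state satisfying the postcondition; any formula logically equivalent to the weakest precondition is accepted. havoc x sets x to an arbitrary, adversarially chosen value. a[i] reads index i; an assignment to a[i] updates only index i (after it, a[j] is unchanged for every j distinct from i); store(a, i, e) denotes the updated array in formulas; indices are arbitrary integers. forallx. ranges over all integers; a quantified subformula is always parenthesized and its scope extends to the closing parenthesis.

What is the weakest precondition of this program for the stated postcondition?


Working backward. After the program, the postcondition (vec[2] - 9 >= buf[4] + 8 || y + lim + 1 >= -8) && 3*buf[lim] - 1 < 6 must hold; in canonical form it is (vec[2] >= buf[4] + 17 || lim + y >= -9) && 3*buf[lim] < 7.
Before havoc y: forall y_1. ((vec[2] >= buf[4] + 17 || lim + y_1 >= -9) && 3*buf[lim] < 7)
Before y := buf[y + 3] - 9: forall y_1. ((vec[2] >= buf[4] + 17 || lim + y_1 >= -9) && 3*buf[lim] < 7)
Answer: WP = forall y_1. ((vec[2] >= buf[4] + 17 || lim + y_1 >= -9) && 3*buf[lim] < 7)


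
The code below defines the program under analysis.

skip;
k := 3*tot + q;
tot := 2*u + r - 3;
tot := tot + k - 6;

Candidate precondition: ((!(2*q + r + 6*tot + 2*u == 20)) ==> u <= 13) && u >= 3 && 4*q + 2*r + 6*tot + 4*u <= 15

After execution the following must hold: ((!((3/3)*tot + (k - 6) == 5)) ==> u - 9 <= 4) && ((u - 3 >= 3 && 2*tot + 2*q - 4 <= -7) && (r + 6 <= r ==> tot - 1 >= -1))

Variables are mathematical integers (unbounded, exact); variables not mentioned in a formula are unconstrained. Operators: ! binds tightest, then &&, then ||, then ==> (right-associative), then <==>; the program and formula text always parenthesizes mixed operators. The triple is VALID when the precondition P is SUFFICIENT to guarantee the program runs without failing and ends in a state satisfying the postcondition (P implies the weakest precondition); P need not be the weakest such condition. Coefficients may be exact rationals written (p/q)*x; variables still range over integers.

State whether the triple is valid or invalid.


Working backward. After the program, the postcondition ((!((3/3)*tot + (k - 6) == 5)) ==> u - 9 <= 4) && ((u - 3 >= 3 && 2*tot + 2*q - 4 <= -7) && (r + 6 <= r ==> tot - 1 >= -1)) must hold; in canonical form it is ((!(k + tot == 11)) ==> u <= 13) && u >= 6 && 2*q + 2*tot <= -3.
Before tot := tot + k - 6: ((!(2*k + tot == 17)) ==> u <= 13) && u >= 6 && 2*k + 2*q + 2*tot <= 9
Before tot := 2*u + r - 3: ((!(2*k + r + 2*u == 20)) ==> u <= 13) && u >= 6 && 2*k + 2*q + 2*r + 4*u <= 15
Before k := 3*tot + q: ((!(2*q + r + 6*tot + 2*u == 20)) ==> u <= 13) && u >= 6 && 4*q + 2*r + 6*tot + 4*u <= 15
Before skip: ((!(2*q + r + 6*tot + 2*u == 20)) ==> u <= 13) && u >= 6 && 4*q + 2*r + 6*tot + 4*u <= 15
The weakest precondition is ((!(2*q + r + 6*tot + 2*u == 20)) ==> u <= 13) && u >= 6 && 4*q + 2*r + 6*tot + 4*u <= 15.
Check whether ((!(2*q + r + 6*tot + 2*u == 20)) ==> u <= 13) && u >= 3 && 4*q + 2*r + 6*tot + 4*u <= 15 implies it.
Countermodel: at the initial state q = 0, r = 0, tot = 0, u = 3, the precondition holds but the weakest precondition fails.
Answer: invalid


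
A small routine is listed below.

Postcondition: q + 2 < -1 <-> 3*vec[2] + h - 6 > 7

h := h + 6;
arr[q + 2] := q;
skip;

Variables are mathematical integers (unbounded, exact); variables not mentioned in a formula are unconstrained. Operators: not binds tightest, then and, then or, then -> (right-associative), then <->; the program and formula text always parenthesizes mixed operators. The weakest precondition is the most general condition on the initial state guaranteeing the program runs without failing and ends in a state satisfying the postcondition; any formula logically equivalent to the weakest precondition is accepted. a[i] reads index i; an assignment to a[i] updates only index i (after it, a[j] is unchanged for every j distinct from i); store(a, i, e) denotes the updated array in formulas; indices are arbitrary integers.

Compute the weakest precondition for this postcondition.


Working backward. After the program, the postcondition q + 2 < -1 <-> 3*vec[2] + h - 6 > 7 must hold; in canonical form it is q < -3 <-> 3*vec[2] + h > 13.
Before skip: q < -3 <-> 3*vec[2] + h > 13
Before arr[q + 2] := q: q < -3 <-> 3*vec[2] + h > 13
Before h := h + 6: q < -3 <-> 3*vec[2] + h > 7
Answer: WP = q < -3 <-> 3*vec[2] + h > 7


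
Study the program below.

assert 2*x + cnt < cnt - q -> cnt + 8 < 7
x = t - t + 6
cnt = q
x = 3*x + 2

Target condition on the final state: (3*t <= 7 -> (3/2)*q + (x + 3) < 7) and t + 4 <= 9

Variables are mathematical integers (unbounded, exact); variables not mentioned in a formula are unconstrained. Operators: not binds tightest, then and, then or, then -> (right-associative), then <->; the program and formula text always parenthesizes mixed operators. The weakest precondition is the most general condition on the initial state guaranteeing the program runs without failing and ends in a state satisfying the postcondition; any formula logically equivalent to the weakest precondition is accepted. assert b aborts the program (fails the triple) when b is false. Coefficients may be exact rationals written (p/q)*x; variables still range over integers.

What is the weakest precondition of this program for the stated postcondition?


Working backward. After the program, the postcondition (3*t <= 7 -> (3/2)*q + (x + 3) < 7) and t + 4 <= 9 must hold; in canonical form it is (3*t <= 7 -> (3/2)*q + x < 4) and t <= 5.
Before x := 3*x + 2: (3*t <= 7 -> (3/2)*q + 3*x < 2) and t <= 5
Before cnt := q: (3*t <= 7 -> (3/2)*q + 3*x < 2) and t <= 5
Before x := t - t + 6: (3*t <= 7 -> (3/2)*q < -16) and t <= 5
Before assert 2*x + cnt < cnt - q -> cnt + 8 < 7: (q + 2*x < 0 -> cnt < -1) and (3*t <= 7 -> (3/2)*q < -16) and t <= 5
Answer: WP = (q + 2*x < 0 -> cnt < -1) and (3*t <= 7 -> (3/2)*q < -16) and t <= 5


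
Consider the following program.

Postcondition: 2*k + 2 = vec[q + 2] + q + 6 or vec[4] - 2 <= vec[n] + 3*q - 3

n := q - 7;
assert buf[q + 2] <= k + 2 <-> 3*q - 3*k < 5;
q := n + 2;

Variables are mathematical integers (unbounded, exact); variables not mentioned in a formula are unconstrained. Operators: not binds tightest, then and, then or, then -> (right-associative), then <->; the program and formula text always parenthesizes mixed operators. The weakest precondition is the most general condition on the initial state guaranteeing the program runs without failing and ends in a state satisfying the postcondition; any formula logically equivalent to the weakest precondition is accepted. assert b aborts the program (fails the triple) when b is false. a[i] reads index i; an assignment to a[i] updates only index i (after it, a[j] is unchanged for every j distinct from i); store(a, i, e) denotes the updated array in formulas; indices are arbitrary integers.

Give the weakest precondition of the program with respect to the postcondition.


Working backward. After the program, the postcondition 2*k + 2 = vec[q + 2] + q + 6 or vec[4] - 2 <= vec[n] + 3*q - 3 must hold; in canonical form it is 2*k = vec[q + 2] + q + 4 or vec[4] <= vec[n] + 3*q - 1.
Before q := n + 2: 2*k = vec[n + 4] + n + 6 or vec[4] <= vec[n] + 3*n + 5
Before assert buf[q + 2] <= k + 2 <-> 3*q - 3*k < 5: (buf[q + 2] <= k + 2 <-> 3*q < 3*k + 5) and (2*k = vec[n + 4] + n + 6 or vec[4] <= vec[n] + 3*n + 5)
Before n := q - 7: (buf[q + 2] <= k + 2 <-> 3*q < 3*k + 5) and (2*k = vec[q - 3] + q - 1 or vec[4] <= vec[q - 7] + 3*q - 16)
Answer: WP = (buf[q + 2] <= k + 2 <-> 3*q < 3*k + 5) and (2*k = vec[q - 3] + q - 1 or vec[4] <= vec[q - 7] + 3*q - 16)


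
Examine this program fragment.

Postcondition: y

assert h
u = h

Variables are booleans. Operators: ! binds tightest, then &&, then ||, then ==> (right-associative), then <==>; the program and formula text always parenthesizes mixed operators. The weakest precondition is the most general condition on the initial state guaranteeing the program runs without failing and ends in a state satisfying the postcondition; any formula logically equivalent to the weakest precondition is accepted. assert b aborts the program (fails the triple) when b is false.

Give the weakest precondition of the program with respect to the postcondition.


Working backward. After the program, y must hold.
Before u := h: y
Before assert h: h && y
Answer: WP = h && y


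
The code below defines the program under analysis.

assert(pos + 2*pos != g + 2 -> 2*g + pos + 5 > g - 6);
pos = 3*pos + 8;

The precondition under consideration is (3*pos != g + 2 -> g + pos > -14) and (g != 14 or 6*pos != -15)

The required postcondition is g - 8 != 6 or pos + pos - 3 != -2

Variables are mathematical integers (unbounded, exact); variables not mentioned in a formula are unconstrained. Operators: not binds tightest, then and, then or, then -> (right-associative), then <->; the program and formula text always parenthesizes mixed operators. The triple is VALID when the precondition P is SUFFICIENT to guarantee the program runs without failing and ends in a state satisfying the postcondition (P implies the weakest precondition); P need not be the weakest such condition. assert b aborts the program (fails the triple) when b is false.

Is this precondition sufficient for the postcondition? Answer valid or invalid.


Working backward. After the program, the postcondition g - 8 != 6 or pos + pos - 3 != -2 must hold; in canonical form it is g != 14 or 2*pos != 1.
Before pos := 3*pos + 8: g != 14 or 6*pos != -15
Before assert pos + 2*pos != g + 2 -> 2*g + pos + 5 > g - 6: (3*pos != g + 2 -> g + pos > -11) and (g != 14 or 6*pos != -15)
The weakest precondition is (3*pos != g + 2 -> g + pos > -11) and (g != 14 or 6*pos != -15).
Check whether (3*pos != g + 2 -> g + pos > -14) and (g != 14 or 6*pos != -15) implies it.
Countermodel: at the initial state g = -9, pos = -2, the precondition holds but the weakest precondition fails.
Answer: invalid


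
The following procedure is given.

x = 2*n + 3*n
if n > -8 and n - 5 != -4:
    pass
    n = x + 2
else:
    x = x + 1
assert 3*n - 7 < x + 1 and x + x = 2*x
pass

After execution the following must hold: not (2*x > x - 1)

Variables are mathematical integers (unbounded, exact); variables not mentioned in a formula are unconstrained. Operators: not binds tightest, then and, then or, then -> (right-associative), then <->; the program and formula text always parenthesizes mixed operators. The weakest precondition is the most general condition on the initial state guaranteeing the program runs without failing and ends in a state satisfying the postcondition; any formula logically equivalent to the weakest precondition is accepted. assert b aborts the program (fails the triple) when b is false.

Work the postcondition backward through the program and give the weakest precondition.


Working backward. After the program, the postcondition not (2*x > x - 1) must hold; in canonical form it is not (x > -1).
Before skip: not (x > -1)
Before assert 3*n - 7 < x + 1 and x + x = 2*x: 3*n < x + 8 and (not (x > -1))
Then branch requires 2*x < 2 and (not (x > -1)); else branch requires 3*n < x + 9 and (not (x > -2)).
Before the if: ((n > -8 and n != 1) -> (2*x < 2 and (not (x > -1)))) and ((not (n > -8 and n != 1)) -> (3*n < x + 9 and (not (x > -2))))
Before x := 2*n + 3*n: ((n > -8 and n != 1) -> (10*n < 2 and (not (5*n > -1)))) and ((not (n > -8 and n != 1)) -> (2*n > -9 and (not (5*n > -2))))
Answer: WP = ((n > -8 and n != 1) -> (10*n < 2 and (not (5*n > -1)))) and ((not (n > -8 and n != 1)) -> (2*n > -9 and (not (5*n > -2))))


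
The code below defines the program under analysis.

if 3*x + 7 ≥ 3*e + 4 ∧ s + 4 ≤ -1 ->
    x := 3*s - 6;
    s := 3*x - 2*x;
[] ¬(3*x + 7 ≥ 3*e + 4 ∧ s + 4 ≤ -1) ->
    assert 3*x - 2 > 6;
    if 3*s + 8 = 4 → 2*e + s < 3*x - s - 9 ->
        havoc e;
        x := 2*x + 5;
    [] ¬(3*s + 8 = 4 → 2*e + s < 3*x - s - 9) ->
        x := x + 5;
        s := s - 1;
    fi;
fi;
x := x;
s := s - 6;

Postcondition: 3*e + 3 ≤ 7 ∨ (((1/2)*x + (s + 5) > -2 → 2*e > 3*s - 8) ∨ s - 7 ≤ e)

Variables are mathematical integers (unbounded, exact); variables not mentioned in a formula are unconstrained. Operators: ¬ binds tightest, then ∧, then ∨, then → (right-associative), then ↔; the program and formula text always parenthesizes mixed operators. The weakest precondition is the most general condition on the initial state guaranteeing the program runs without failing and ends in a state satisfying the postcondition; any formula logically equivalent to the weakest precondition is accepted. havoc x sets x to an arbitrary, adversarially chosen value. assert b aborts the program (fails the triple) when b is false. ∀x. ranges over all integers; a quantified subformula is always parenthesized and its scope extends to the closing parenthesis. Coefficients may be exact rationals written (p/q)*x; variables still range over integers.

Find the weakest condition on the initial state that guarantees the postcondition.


Working backward. After the program, the postcondition 3*e + 3 ≤ 7 ∨ (((1/2)*x + (s + 5) > -2 → 2*e > 3*s - 8) ∨ s - 7 ≤ e) must hold; in canonical form it is 3*e ≤ 4 ∨ (s + (1/2)*x > -7 → 2*e > 3*s - 8) ∨ s ≤ e + 7.
Before s := s - 6: 3*e ≤ 4 ∨ (s + (1/2)*x > -1 → 2*e > 3*s - 26) ∨ s ≤ e + 13
Before x := x: 3*e ≤ 4 ∨ (s + (1/2)*x > -1 → 2*e > 3*s - 26) ∨ s ≤ e + 13
Then branch requires 3*e ≤ 4 ∨ ((9/2)*s > 8 → 2*e > 9*s - 44) ∨ 3*s ≤ e + 19; else branch requires 3*x > 8 ∧ ((3*s = -4 → 2*e + 2*s < 3*x - 9) → (∀e_1. (3*e_1 ≤ 4 ∨ (s + x > -7/2 → 2*e_1 > 3*s - 26) ∨ s ≤ e_1 + 13))) ∧ ((¬(3*s = -4 → 2*e + 2*s < 3*x - 9)) → (3*e ≤ 4 ∨ (s + (1/2)*x > -5/2 → 2*e > 3*s - 29) ∨ s ≤ e + 14)).
Before the if: ((3*x ≥ 3*e - 3 ∧ s ≤ -5) → (3*e ≤ 4 ∨ ((9/2)*s > 8 → 2*e > 9*s - 44) ∨ 3*s ≤ e + 19)) ∧ ((¬(3*x ≥ 3*e - 3 ∧ s ≤ -5)) → (3*x > 8 ∧ ((3*s = -4 → 2*e + 2*s < 3*x - 9) → (∀e_1. (3*e_1 ≤ 4 ∨ (s + x > -7/2 → 2*e_1 > 3*s - 26) ∨ s ≤ e_1 + 13))) ∧ ((¬(3*s = -4 → 2*e + 2*s < 3*x - 9)) → (3*e ≤ 4 ∨ (s + (1/2)*x > -5/2 → 2*e > 3*s - 29) ∨ s ≤ e + 14))))
Answer: WP = ((3*x ≥ 3*e - 3 ∧ s ≤ -5) → (3*e ≤ 4 ∨ ((9/2)*s > 8 → 2*e > 9*s - 44) ∨ 3*s ≤ e + 19)) ∧ ((¬(3*x ≥ 3*e - 3 ∧ s ≤ -5)) → (3*x > 8 ∧ ((3*s = -4 → 2*e + 2*s < 3*x - 9) → (∀e_1. (3*e_1 ≤ 4 ∨ (s + x > -7/2 → 2*e_1 > 3*s - 26) ∨ s ≤ e_1 + 13))) ∧ ((¬(3*s = -4 → 2*e + 2*s < 3*x - 9)) → (3*e ≤ 4 ∨ (s + (1/2)*x > -5/2 → 2*e > 3*s - 29) ∨ s ≤ e + 14))))


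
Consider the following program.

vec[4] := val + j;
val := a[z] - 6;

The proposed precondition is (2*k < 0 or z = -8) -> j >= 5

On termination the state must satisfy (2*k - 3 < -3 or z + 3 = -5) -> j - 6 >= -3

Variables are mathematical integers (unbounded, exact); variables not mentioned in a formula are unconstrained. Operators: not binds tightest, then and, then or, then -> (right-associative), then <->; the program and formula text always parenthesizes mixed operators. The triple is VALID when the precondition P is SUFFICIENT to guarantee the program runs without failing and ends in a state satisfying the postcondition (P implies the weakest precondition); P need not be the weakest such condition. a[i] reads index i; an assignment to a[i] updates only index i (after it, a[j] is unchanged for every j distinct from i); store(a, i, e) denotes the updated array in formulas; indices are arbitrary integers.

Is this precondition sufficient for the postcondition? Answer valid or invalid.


Working backward. After the program, the postcondition (2*k - 3 < -3 or z + 3 = -5) -> j - 6 >= -3 must hold; in canonical form it is (2*k < 0 or z = -8) -> j >= 3.
Before val := a[z] - 6: (2*k < 0 or z = -8) -> j >= 3
Before vec[4] := val + j: (2*k < 0 or z = -8) -> j >= 3
The weakest precondition is (2*k < 0 or z = -8) -> j >= 3.
Check whether (2*k < 0 or z = -8) -> j >= 5 implies it.
Every state satisfying the precondition satisfies the weakest precondition: the implication holds.
Answer: valid
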